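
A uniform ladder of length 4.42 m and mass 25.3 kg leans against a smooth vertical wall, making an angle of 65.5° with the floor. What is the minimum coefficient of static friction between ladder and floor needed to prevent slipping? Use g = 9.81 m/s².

Sum moments about the foot of the ladder (the floor normal and friction both act there and drop out).
Ladder weight 25.3×9.81 = 248.2 N acts at 2.21 m along the ladder; its horizontal arm is 2.21·cos65.5° = 0.9165 m → τ = 227.5 N·m clockwise.
Wall normal N acts horizontally at the top; its moment arm is the height L sinθ = 4.42·sin65.5° = 4.022 m, counterclockwise.
For rotational equilibrium, N × 4.022 = 227.5, so N = 56.56 N.
ΣFx = 0 ⇒ f = N_wall = 56.56 N. ΣFy = 0 ⇒ N_floor = 248.2 N.
μ_min = f / N_floor = 56.56 / 248.2 = 0.228.

μ_min ≈ 0.228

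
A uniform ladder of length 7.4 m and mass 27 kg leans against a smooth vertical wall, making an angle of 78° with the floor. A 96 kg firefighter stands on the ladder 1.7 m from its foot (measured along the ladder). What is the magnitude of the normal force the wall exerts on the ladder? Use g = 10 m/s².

Choose the foot of the ladder as the axis so the floor normal and friction both act there and drop out.
Ladder weight 27×10 = 270 N acts at 3.7 m along the ladder; its horizontal arm is 3.7·cos78° = 0.7693 m → τ = 207.7 N·m clockwise.
Firefighter: 96×10 = 960 N at 1.7 m → arm 0.3534 m → τ = 339.3 N·m clockwise.
Wall normal N acts horizontally at the top; its moment arm is the height L sinθ = 7.4·sin78° = 7.238 m, counterclockwise.
Balancing moments: N × 7.238 = 547, giving N = 75.6 N.

N_wall ≈ 75.6 N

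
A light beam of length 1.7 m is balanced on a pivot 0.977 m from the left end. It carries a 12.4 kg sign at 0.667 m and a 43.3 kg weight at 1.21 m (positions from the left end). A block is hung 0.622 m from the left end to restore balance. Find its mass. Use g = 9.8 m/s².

About the pivot (at 0.977 m from the left end):
Sign: 12.4 × 9.8 = 121.5 N down at 0.667 m → arm 0.31 m, τ = 121.5 × 0.31 = 37.66 N·m counterclockwise.
Weight: 43.3 × 9.8 = 424.3 N down at 1.21 m → arm 0.233 m, τ = 424.3 × 0.233 = 98.86 N·m clockwise.
Net moment of known loads = 61.2 N·m clockwise.
An unknown mass m at 0.622 m has arm 0.355 m; its moment is m·g·0.355 counterclockwise.
Balancing moments: m × 9.8 × 0.355 = 61.2, giving m = 61.2 / (9.8 × 0.355) = 17.6 kg.

m ≈ 17.6 kg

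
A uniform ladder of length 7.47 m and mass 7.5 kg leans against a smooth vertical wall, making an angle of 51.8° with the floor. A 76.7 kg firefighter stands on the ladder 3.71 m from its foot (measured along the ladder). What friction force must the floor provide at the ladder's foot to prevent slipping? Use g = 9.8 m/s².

Sum moments about the foot of the ladder (the floor normal and friction both act there and drop out).
Ladder weight 7.5×9.8 = 73.5 N acts at 3.735 m along the ladder; its horizontal arm is 3.735·cos51.8° = 2.31 m → τ = 169.8 N·m clockwise.
Firefighter: 76.7×9.8 = 751.7 N at 3.71 m → arm 2.294 m → τ = 1724 N·m clockwise.
Wall normal N acts horizontally at the top; its moment arm is the height L sinθ = 7.47·sin51.8° = 5.87 m, counterclockwise.
Balancing moments: N × 5.87 = 1894, giving N = 323 N.
ΣFx = 0: friction at the foot balances the wall's push, so f = N_wall = 323 N.

f ≈ 323 N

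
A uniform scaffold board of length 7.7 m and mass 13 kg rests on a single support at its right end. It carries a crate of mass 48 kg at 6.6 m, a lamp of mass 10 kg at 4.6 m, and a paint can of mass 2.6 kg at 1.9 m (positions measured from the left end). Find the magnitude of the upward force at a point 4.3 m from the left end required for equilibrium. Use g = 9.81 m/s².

About the right end:
Beam weight: 13 × 9.81 = 127.5 N down at 3.85 m → arm 3.85 m, τ = 127.5 × 3.85 = 490.9 N·m counterclockwise.
Crate: 48 × 9.81 = 470.9 N down at 6.6 m → arm 1.1 m, τ = 470.9 × 1.1 = 518 N·m counterclockwise.
Lamp: 10 × 9.81 = 98.1 N down at 4.6 m → arm 3.1 m, τ = 98.1 × 3.1 = 304.1 N·m counterclockwise.
Paint can: 2.6 × 9.81 = 25.51 N down at 1.9 m → arm 5.8 m, τ = 25.51 × 5.8 = 148 N·m counterclockwise.
Net moment of the loads = 1461 N·m counterclockwise.
The upward force F acts at a point 4.3 m from the left end, arm 3.4 m, giving F × 3.4 clockwise.
Στ = 0 ⇒ F × 3.4 = 1461 ⇒ F = 1461 / 3.4 = 430 N.

F ≈ 430 N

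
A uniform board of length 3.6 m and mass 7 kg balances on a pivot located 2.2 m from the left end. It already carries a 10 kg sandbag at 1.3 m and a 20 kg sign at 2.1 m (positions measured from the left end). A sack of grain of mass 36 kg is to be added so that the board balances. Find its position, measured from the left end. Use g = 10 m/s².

x ≈ 2.58 m from the left end

Sum moments about the pivot (at 2.2 m from the left end) (the support reaction has zero arm there).
Beam weight: 7 × 10 = 70 N down at 1.8 m → arm 0.4 m, τ = 70 × 0.4 = 28 N·m counterclockwise.
Sandbag: 10 × 10 = 100 N down at 1.3 m → arm 0.9 m, τ = 100 × 0.9 = 90 N·m counterclockwise.
Sign: 20 × 10 = 200 N down at 2.1 m → arm 0.1 m, τ = 200 × 0.1 = 20 N·m counterclockwise.
Net moment of existing loads = 138 N·m counterclockwise.
The sack of grain weighs 36 × 10 = 360 N and must supply an equal clockwise moment, so its lever arm about the pivot is 138 / 360 = 0.383 m.
That puts it at 2.2 + 0.383 = 2.58 m from the left end.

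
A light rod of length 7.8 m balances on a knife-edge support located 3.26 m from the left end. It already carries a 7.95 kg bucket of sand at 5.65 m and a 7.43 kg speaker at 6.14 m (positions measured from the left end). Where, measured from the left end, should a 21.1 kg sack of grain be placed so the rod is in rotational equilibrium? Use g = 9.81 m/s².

x ≈ 1.35 m from the left end

Sum moments about the knife-edge support (at 3.26 m from the left end) (the support reaction has zero arm there).
Bucket of sand: 7.95 × 9.81 = 77.99 N down at 5.65 m → arm 2.39 m, τ = 77.99 × 2.39 = 186.4 N·m clockwise.
Speaker: 7.43 × 9.81 = 72.89 N down at 6.14 m → arm 2.88 m, τ = 72.89 × 2.88 = 209.9 N·m clockwise.
Net moment of existing loads = 396.3 N·m clockwise.
The sack of grain weighs 21.1 × 9.81 = 207 N and must supply an equal counterclockwise moment, so its lever arm about the knife-edge support is 396.3 / 207 = 1.91 m.
That puts it at 3.26 − 1.91 = 1.35 m from the left end.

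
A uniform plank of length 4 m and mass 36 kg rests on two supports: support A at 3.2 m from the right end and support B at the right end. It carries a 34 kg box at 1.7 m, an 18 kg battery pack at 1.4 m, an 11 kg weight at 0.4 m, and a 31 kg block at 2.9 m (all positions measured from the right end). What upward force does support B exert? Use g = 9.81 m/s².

Take moments about support A.
Beam weight: 36 × 9.81 = 353.2 N down at 2 m → arm 1.2 m, τ = 353.2 × 1.2 = 423.8 N·m clockwise.
Box: 34 × 9.81 = 333.5 N down at 1.7 m → arm 1.5 m, τ = 333.5 × 1.5 = 500.2 N·m clockwise.
Battery pack: 18 × 9.81 = 176.6 N down at 1.4 m → arm 1.8 m, τ = 176.6 × 1.8 = 317.9 N·m clockwise.
Weight: 11 × 9.81 = 107.9 N down at 0.4 m → arm 2.8 m, τ = 107.9 × 2.8 = 302.1 N·m clockwise.
Block: 31 × 9.81 = 304.1 N down at 2.9 m → arm 0.3 m, τ = 304.1 × 0.3 = 91.23 N·m clockwise.
Net load moment about support A = 1635 N·m clockwise.
Reaction R at support B is upward at 0 m, arm 3.2 m → moment R × 3.2 counterclockwise.
For rotational equilibrium, R × 3.2 = 1635, so R = 511 N.

R_B ≈ 511 N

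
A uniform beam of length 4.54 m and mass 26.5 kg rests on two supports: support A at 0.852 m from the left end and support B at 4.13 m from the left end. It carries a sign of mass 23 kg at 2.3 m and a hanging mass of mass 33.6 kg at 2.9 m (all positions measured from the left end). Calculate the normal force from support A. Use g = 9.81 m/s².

R_A ≈ 397 N

Taking torques about support B:
Beam weight: 26.5 × 9.81 = 260 N down at 2.27 m → arm 1.86 m, τ = 260 × 1.86 = 483.6 N·m counterclockwise.
Sign: 23 × 9.81 = 225.6 N down at 2.3 m → arm 1.83 m, τ = 225.6 × 1.83 = 412.8 N·m counterclockwise.
Hanging mass: 33.6 × 9.81 = 329.6 N down at 2.9 m → arm 1.23 m, τ = 329.6 × 1.23 = 405.4 N·m counterclockwise.
Net load moment about support B = 1302 N·m counterclockwise.
Reaction R at support A is upward at 0.852 m, arm 3.278 m → moment R × 3.278 clockwise.
Balancing moments: R × 3.278 = 1302, giving R = 397 N.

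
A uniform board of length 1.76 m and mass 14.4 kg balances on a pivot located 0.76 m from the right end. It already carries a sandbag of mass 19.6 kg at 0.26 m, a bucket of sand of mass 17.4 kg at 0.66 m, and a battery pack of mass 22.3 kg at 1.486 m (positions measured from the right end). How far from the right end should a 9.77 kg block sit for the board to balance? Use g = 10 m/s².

x ≈ 0.107 m from the right end

Take moments about the pivot (at 0.76 m from the right end).
Beam weight: 14.4 × 10 = 144 N down at 0.88 m → arm 0.12 m, τ = 144 × 0.12 = 17.28 N·m counterclockwise.
Sandbag: 19.6 × 10 = 196 N down at 0.26 m → arm 0.5 m, τ = 196 × 0.5 = 98 N·m clockwise.
Bucket of sand: 17.4 × 10 = 174 N down at 0.66 m → arm 0.1 m, τ = 174 × 0.1 = 17.4 N·m clockwise.
Battery pack: 22.3 × 10 = 223 N down at 1.486 m → arm 0.726 m, τ = 223 × 0.726 = 161.9 N·m counterclockwise.
Net moment of existing loads = 63.78 N·m counterclockwise.
The block weighs 9.77 × 10 = 97.7 N and must supply an equal clockwise moment, so its lever arm about the pivot is 63.78 / 97.7 = 0.653 m.
That puts it at 0.76 − 0.653 = 0.107 m from the right end.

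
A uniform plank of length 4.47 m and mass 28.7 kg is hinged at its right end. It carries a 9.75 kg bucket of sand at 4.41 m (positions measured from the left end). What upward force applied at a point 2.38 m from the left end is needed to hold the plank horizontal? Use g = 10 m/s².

F ≈ 310 N

About the right end:
Beam weight: 28.7 × 10 = 287 N down at 2.235 m → arm 2.235 m, τ = 287 × 2.235 = 641.4 N·m counterclockwise.
Bucket of sand: 9.75 × 10 = 97.5 N down at 4.41 m → arm 0.06 m, τ = 97.5 × 0.06 = 5.85 N·m counterclockwise.
Net moment of the loads = 647.2 N·m counterclockwise.
The upward force F acts at a point 2.38 m from the left end, arm 2.09 m, giving F × 2.09 clockwise.
For rotational equilibrium, F × 2.09 = 647.2, so F = 647.2 / 2.09 = 310 N.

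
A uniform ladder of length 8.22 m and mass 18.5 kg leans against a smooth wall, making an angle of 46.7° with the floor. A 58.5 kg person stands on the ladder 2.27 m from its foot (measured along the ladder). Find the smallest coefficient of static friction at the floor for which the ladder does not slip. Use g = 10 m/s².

Taking torques about the foot of the ladder:
Ladder weight 18.5×10 = 185 N acts at 4.11 m along the ladder; its horizontal arm is 4.11·cos46.7° = 2.819 m → τ = 521.5 N·m clockwise.
Person: 58.5×10 = 585 N at 2.27 m → arm 1.557 m → τ = 910.8 N·m clockwise.
Wall normal N acts horizontally at the top; its moment arm is the height L sinθ = 8.22·sin46.7° = 5.982 m, counterclockwise.
Στ = 0 ⇒ N × 5.982 = 1432 ⇒ N = 239.4 N.
ΣFx = 0 ⇒ f = N_wall = 239.4 N. ΣFy = 0 ⇒ N_floor = 770 N.
μ_min = f / N_floor = 239.4 / 770 = 0.311.

μ_min ≈ 0.311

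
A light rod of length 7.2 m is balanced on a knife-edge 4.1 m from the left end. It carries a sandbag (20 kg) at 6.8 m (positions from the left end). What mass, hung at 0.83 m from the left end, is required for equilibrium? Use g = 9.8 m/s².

m ≈ 16.5 kg

About the knife-edge (at 4.1 m from the left end):
Sandbag: 20 × 9.8 = 196 N down at 6.8 m → arm 2.7 m, τ = 196 × 2.7 = 529.2 N·m clockwise.
Net moment of known loads = 529.2 N·m clockwise.
An unknown mass m at 0.83 m has arm 3.27 m; its moment is m·g·3.27 counterclockwise.
Balancing moments: m × 9.8 × 3.27 = 529.2, giving m = 529.2 / (9.8 × 3.27) = 16.5 kg.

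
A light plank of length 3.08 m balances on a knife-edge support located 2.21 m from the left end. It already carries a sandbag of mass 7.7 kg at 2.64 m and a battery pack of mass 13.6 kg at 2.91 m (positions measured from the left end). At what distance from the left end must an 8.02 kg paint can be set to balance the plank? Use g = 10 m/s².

About the knife-edge support (at 2.21 m from the left end):
Sandbag: 7.7 × 10 = 77 N down at 2.64 m → arm 0.43 m, τ = 77 × 0.43 = 33.11 N·m clockwise.
Battery pack: 13.6 × 10 = 136 N down at 2.91 m → arm 0.7 m, τ = 136 × 0.7 = 95.2 N·m clockwise.
Net moment of existing loads = 128.3 N·m clockwise.
The paint can weighs 8.02 × 10 = 80.2 N and must supply an equal counterclockwise moment, so its lever arm about the knife-edge support is 128.3 / 80.2 = 1.6 m.
That puts it at 2.21 − 1.6 = 0.61 m from the left end.

x ≈ 0.61 m from the left end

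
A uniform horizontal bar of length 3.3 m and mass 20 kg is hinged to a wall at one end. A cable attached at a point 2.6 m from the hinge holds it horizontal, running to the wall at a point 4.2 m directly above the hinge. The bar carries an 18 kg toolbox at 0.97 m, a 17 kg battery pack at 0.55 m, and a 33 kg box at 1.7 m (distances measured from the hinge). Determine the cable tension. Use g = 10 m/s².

Sum moments about the hinge (the unknown hinge reaction has zero arm there).
Beam weight: 20 × 10 = 200 N down at 1.65 m → arm 1.65 m, τ = 200 × 1.65 = 330 N·m clockwise.
Toolbox: 18 × 10 = 180 N down at 0.97 m → arm 0.97 m, τ = 180 × 0.97 = 174.6 N·m clockwise.
Battery pack: 17 × 10 = 170 N down at 0.55 m → arm 0.55 m, τ = 170 × 0.55 = 93.5 N·m clockwise.
Box: 33 × 10 = 330 N down at 1.7 m → arm 1.7 m, τ = 330 × 1.7 = 561 N·m clockwise.
Total clockwise load moment = 1159 N·m.
The cable tension T acts at 2.6 m; only its component perpendicular to the bar, T sinθ, produces torque. sinθ = h/√(h²+d²) = 4.2/√(4.2²+2.6²) = 0.8503.
Στ = 0 ⇒ T × 2.6 × 0.8503 = 1159 ⇒ T = 1159 / 2.211 = 524 N.

T ≈ 524 N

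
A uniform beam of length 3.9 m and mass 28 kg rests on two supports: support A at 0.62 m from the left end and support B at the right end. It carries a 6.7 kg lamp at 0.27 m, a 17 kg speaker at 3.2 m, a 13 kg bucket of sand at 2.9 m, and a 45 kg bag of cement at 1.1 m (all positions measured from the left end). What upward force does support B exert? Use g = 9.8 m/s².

R_B ≈ 388 N

Sum moments about support A (its reaction then has zero moment arm).
Beam weight: 28 × 9.8 = 274.4 N down at 1.95 m → arm 1.33 m, τ = 274.4 × 1.33 = 365 N·m clockwise.
Lamp: 6.7 × 9.8 = 65.66 N down at 0.27 m → arm 0.35 m, τ = 65.66 × 0.35 = 22.98 N·m counterclockwise.
Speaker: 17 × 9.8 = 166.6 N down at 3.2 m → arm 2.58 m, τ = 166.6 × 2.58 = 429.8 N·m clockwise.
Bucket of sand: 13 × 9.8 = 127.4 N down at 2.9 m → arm 2.28 m, τ = 127.4 × 2.28 = 290.5 N·m clockwise.
Bag of cement: 45 × 9.8 = 441 N down at 1.1 m → arm 0.48 m, τ = 441 × 0.48 = 211.7 N·m clockwise.
Net load moment about support A = 1274 N·m clockwise.
Reaction R at support B is upward at 3.9 m, arm 3.28 m → moment R × 3.28 counterclockwise.
Balancing moments: R × 3.28 = 1274, giving R = 388 N.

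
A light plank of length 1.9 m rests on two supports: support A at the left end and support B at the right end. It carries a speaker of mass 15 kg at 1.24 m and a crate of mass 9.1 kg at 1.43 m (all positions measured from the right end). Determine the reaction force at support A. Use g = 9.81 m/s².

About support B:
Speaker: 15 × 9.81 = 147.2 N down at 1.24 m → arm 1.24 m, τ = 147.2 × 1.24 = 182.5 N·m counterclockwise.
Crate: 9.1 × 9.81 = 89.27 N down at 1.43 m → arm 1.43 m, τ = 89.27 × 1.43 = 127.7 N·m counterclockwise.
Net load moment about support B = 310.2 N·m counterclockwise.
Reaction R at support A is upward at 1.9 m, arm 1.9 m → moment R × 1.9 clockwise.
Balancing moments: R × 1.9 = 310.2, giving R = 163 N.

R_A ≈ 163 N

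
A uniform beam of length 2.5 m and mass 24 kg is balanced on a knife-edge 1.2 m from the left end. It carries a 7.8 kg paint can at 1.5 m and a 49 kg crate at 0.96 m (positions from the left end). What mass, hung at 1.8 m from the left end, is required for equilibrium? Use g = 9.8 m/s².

m ≈ 13.7 kg

About the knife-edge (at 1.2 m from the left end):
Beam weight: 24 × 9.8 = 235.2 N down at 1.25 m → arm 0.05 m, τ = 235.2 × 0.05 = 11.76 N·m clockwise.
Paint can: 7.8 × 9.8 = 76.44 N down at 1.5 m → arm 0.3 m, τ = 76.44 × 0.3 = 22.93 N·m clockwise.
Crate: 49 × 9.8 = 480.2 N down at 0.96 m → arm 0.24 m, τ = 480.2 × 0.24 = 115.2 N·m counterclockwise.
Net moment of known loads = 80.51 N·m counterclockwise.
An unknown mass m at 1.8 m has arm 0.6 m; its moment is m·g·0.6 clockwise.
For rotational equilibrium, m × 9.8 × 0.6 = 80.51, so m = 80.51 / (9.8 × 0.6) = 13.7 kg.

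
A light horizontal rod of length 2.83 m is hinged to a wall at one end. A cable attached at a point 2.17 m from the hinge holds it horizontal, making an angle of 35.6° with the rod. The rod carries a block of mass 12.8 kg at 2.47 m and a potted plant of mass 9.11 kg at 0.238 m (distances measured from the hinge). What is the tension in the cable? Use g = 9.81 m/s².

Choose the hinge as the axis so the unknown hinge reaction has zero arm there.
Block: 12.8 × 9.81 = 125.6 N down at 2.47 m → arm 2.47 m, τ = 125.6 × 2.47 = 310.2 N·m clockwise.
Potted plant: 9.11 × 9.81 = 89.37 N down at 0.238 m → arm 0.238 m, τ = 89.37 × 0.238 = 21.27 N·m clockwise.
Total clockwise load moment = 331.5 N·m.
The cable tension T acts at 2.17 m; only its component perpendicular to the rod, T sinθ, produces torque. sin 35.6° = 0.5821.
Στ = 0 ⇒ T × 2.17 × 0.5821 = 331.5 ⇒ T = 331.5 / 1.263 = 262 N.

T ≈ 262 N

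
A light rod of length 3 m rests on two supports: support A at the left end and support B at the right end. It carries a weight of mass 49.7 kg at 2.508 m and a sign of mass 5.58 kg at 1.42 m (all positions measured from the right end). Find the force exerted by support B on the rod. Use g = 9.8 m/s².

R_B ≈ 109 N

Take moments about support A.
Weight: 49.7 × 9.8 = 487.1 N down at 2.508 m → arm 0.492 m, τ = 487.1 × 0.492 = 239.7 N·m clockwise.
Sign: 5.58 × 9.8 = 54.68 N down at 1.42 m → arm 1.58 m, τ = 54.68 × 1.58 = 86.39 N·m clockwise.
Net load moment about support A = 326.1 N·m clockwise.
Reaction R at support B is upward at 0 m, arm 3 m → moment R × 3 counterclockwise.
For rotational equilibrium, R × 3 = 326.1, so R = 109 N.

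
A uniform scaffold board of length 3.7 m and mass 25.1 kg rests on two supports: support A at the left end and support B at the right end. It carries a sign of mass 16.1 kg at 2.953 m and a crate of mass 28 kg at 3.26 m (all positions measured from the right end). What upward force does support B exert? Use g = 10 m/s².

Sum moments about support A (its reaction then has zero moment arm).
Beam weight: 25.1 × 10 = 251 N down at 1.85 m → arm 1.85 m, τ = 251 × 1.85 = 464.4 N·m clockwise.
Sign: 16.1 × 10 = 161 N down at 2.953 m → arm 0.747 m, τ = 161 × 0.747 = 120.3 N·m clockwise.
Crate: 28 × 10 = 280 N down at 3.26 m → arm 0.44 m, τ = 280 × 0.44 = 123.2 N·m clockwise.
Net load moment about support A = 707.9 N·m clockwise.
Reaction R at support B is upward at 0 m, arm 3.7 m → moment R × 3.7 counterclockwise.
Setting net torque to zero: R × 3.7 = 707.9 → R = 191 N.

R_B ≈ 191 N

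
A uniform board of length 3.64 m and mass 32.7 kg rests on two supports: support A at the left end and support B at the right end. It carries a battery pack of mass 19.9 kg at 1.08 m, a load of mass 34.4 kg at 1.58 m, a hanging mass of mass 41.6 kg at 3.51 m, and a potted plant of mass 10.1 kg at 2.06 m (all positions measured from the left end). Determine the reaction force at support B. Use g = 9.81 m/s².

R_B ≈ 814 N

About support A:
Beam weight: 32.7 × 9.81 = 320.8 N down at 1.82 m → arm 1.82 m, τ = 320.8 × 1.82 = 583.9 N·m clockwise.
Battery pack: 19.9 × 9.81 = 195.2 N down at 1.08 m → arm 1.08 m, τ = 195.2 × 1.08 = 210.8 N·m clockwise.
Load: 34.4 × 9.81 = 337.5 N down at 1.58 m → arm 1.58 m, τ = 337.5 × 1.58 = 533.2 N·m clockwise.
Hanging mass: 41.6 × 9.81 = 408.1 N down at 3.51 m → arm 3.51 m, τ = 408.1 × 3.51 = 1432 N·m clockwise.
Potted plant: 10.1 × 9.81 = 99.08 N down at 2.06 m → arm 2.06 m, τ = 99.08 × 2.06 = 204.1 N·m clockwise.
Net load moment about support A = 2964 N·m clockwise.
Reaction R at support B is upward at 3.64 m, arm 3.64 m → moment R × 3.64 counterclockwise.
Balancing moments: R × 3.64 = 2964, giving R = 814 N.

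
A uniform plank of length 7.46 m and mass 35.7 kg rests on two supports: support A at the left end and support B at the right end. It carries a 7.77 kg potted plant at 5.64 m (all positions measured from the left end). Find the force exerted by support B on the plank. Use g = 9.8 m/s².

R_B ≈ 232 N

Taking torques about support A:
Beam weight: 35.7 × 9.8 = 349.9 N down at 3.73 m → arm 3.73 m, τ = 349.9 × 3.73 = 1305 N·m clockwise.
Potted plant: 7.77 × 9.8 = 76.15 N down at 5.64 m → arm 5.64 m, τ = 76.15 × 5.64 = 429.5 N·m clockwise.
Net load moment about support A = 1734 N·m clockwise.
Reaction R at support B is upward at 7.46 m, arm 7.46 m → moment R × 7.46 counterclockwise.
Στ = 0 ⇒ R × 7.46 = 1734 ⇒ R = 232 N.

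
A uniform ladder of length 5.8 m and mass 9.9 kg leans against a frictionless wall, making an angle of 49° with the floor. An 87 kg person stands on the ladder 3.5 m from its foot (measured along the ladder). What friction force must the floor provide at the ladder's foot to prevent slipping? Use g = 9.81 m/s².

Take moments about the foot of the ladder.
Ladder weight 9.9×9.81 = 97.12 N acts at 2.9 m along the ladder; its horizontal arm is 2.9·cos49° = 1.903 m → τ = 184.8 N·m clockwise.
Person: 87×9.81 = 853.5 N at 3.5 m → arm 2.296 m → τ = 1960 N·m clockwise.
Wall normal N acts horizontally at the top; its moment arm is the height L sinθ = 5.8·sin49° = 4.377 m, counterclockwise.
Setting net torque to zero: N × 4.377 = 2145 → N = 490 N.
ΣFx = 0: friction at the foot balances the wall's push, so f = N_wall = 490 N.

f ≈ 490 N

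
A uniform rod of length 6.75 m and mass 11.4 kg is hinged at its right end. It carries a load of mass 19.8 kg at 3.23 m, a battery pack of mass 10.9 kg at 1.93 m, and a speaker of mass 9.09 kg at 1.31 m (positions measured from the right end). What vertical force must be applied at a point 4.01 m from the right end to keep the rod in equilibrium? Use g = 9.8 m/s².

Take moments about the right end.
Beam weight: 11.4 × 9.8 = 111.7 N down at 3.375 m → arm 3.375 m, τ = 111.7 × 3.375 = 377 N·m counterclockwise.
Load: 19.8 × 9.8 = 194 N down at 3.23 m → arm 3.23 m, τ = 194 × 3.23 = 626.6 N·m counterclockwise.
Battery pack: 10.9 × 9.8 = 106.8 N down at 1.93 m → arm 1.93 m, τ = 106.8 × 1.93 = 206.1 N·m counterclockwise.
Speaker: 9.09 × 9.8 = 89.08 N down at 1.31 m → arm 1.31 m, τ = 89.08 × 1.31 = 116.7 N·m counterclockwise.
Net moment of the loads = 1326 N·m counterclockwise.
The upward force F acts at a point 4.01 m from the right end, arm 4.01 m, giving F × 4.01 clockwise.
Balancing moments: F × 4.01 = 1326, giving F = 1326 / 4.01 = 331 N.

F ≈ 331 N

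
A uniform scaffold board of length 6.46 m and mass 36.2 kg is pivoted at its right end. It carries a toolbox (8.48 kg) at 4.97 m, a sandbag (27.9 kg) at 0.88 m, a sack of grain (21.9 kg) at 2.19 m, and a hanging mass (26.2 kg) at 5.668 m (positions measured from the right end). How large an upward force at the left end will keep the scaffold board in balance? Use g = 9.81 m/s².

Take moments about the right end.
Beam weight: 36.2 × 9.81 = 355.1 N down at 3.23 m → arm 3.23 m, τ = 355.1 × 3.23 = 1147 N·m counterclockwise.
Toolbox: 8.48 × 9.81 = 83.19 N down at 4.97 m → arm 4.97 m, τ = 83.19 × 4.97 = 413.5 N·m counterclockwise.
Sandbag: 27.9 × 9.81 = 273.7 N down at 0.88 m → arm 0.88 m, τ = 273.7 × 0.88 = 240.9 N·m counterclockwise.
Sack of grain: 21.9 × 9.81 = 214.8 N down at 2.19 m → arm 2.19 m, τ = 214.8 × 2.19 = 470.4 N·m counterclockwise.
Hanging mass: 26.2 × 9.81 = 257 N down at 5.668 m → arm 5.668 m, τ = 257 × 5.668 = 1457 N·m counterclockwise.
Net moment of the loads = 3729 N·m counterclockwise.
The upward force F acts at the left end, arm 6.46 m, giving F × 6.46 clockwise.
For rotational equilibrium, F × 6.46 = 3729, so F = 3729 / 6.46 = 577 N.

F ≈ 577 N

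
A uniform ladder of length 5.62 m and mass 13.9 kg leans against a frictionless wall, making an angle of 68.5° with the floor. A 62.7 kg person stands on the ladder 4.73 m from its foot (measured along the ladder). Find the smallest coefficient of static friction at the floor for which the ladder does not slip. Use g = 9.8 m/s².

Taking torques about the foot of the ladder:
Ladder weight 13.9×9.8 = 136.2 N acts at 2.81 m along the ladder; its horizontal arm is 2.81·cos68.5° = 1.03 m → τ = 140.3 N·m clockwise.
Person: 62.7×9.8 = 614.5 N at 4.73 m → arm 1.734 m → τ = 1066 N·m clockwise.
Wall normal N acts horizontally at the top; its moment arm is the height L sinθ = 5.62·sin68.5° = 5.229 m, counterclockwise.
Στ = 0 ⇒ N × 5.229 = 1206 ⇒ N = 230.6 N.
ΣFx = 0 ⇒ f = N_wall = 230.6 N. ΣFy = 0 ⇒ N_floor = 750.7 N.
μ_min = f / N_floor = 230.6 / 750.7 = 0.307.

μ_min ≈ 0.307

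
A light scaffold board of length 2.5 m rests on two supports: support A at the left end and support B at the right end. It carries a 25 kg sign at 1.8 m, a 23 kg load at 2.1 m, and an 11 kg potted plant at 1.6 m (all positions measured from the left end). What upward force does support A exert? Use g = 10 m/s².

R_A ≈ 146 N

Sum moments about support B (its reaction then has zero moment arm).
Sign: 25 × 10 = 250 N down at 1.8 m → arm 0.7 m, τ = 250 × 0.7 = 175 N·m counterclockwise.
Load: 23 × 10 = 230 N down at 2.1 m → arm 0.4 m, τ = 230 × 0.4 = 92 N·m counterclockwise.
Potted plant: 11 × 10 = 110 N down at 1.6 m → arm 0.9 m, τ = 110 × 0.9 = 99 N·m counterclockwise.
Net load moment about support B = 366 N·m counterclockwise.
Reaction R at support A is upward at 0 m, arm 2.5 m → moment R × 2.5 clockwise.
Στ = 0 ⇒ R × 2.5 = 366 ⇒ R = 146 N.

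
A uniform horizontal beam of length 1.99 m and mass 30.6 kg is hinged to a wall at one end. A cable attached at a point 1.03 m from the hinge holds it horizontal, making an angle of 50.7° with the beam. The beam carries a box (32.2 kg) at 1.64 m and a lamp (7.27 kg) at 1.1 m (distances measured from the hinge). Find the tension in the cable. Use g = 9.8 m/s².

Taking torques about the hinge:
Beam weight: 30.6 × 9.8 = 299.9 N down at 0.995 m → arm 0.995 m, τ = 299.9 × 0.995 = 298.4 N·m clockwise.
Box: 32.2 × 9.8 = 315.6 N down at 1.64 m → arm 1.64 m, τ = 315.6 × 1.64 = 517.6 N·m clockwise.
Lamp: 7.27 × 9.8 = 71.25 N down at 1.1 m → arm 1.1 m, τ = 71.25 × 1.1 = 78.38 N·m clockwise.
Total clockwise load moment = 894.4 N·m.
The cable tension T acts at 1.03 m; only its component perpendicular to the beam, T sinθ, produces torque. sin 50.7° = 0.7738.
For rotational equilibrium, T × 1.03 × 0.7738 = 894.4, so T = 894.4 / 0.797 = 1120 N.

T ≈ 1120 N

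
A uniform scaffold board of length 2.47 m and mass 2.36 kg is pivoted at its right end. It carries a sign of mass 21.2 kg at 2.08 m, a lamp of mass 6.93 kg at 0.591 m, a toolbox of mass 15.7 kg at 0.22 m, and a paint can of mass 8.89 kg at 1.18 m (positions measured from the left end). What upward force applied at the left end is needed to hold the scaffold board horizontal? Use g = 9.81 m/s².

F ≈ 282 N

Sum moments about the right end (the unknown pivot reaction has zero arm there).
Beam weight: 2.36 × 9.81 = 23.15 N down at 1.235 m → arm 1.235 m, τ = 23.15 × 1.235 = 28.59 N·m counterclockwise.
Sign: 21.2 × 9.81 = 208 N down at 2.08 m → arm 0.39 m, τ = 208 × 0.39 = 81.12 N·m counterclockwise.
Lamp: 6.93 × 9.81 = 67.98 N down at 0.591 m → arm 1.879 m, τ = 67.98 × 1.879 = 127.7 N·m counterclockwise.
Toolbox: 15.7 × 9.81 = 154 N down at 0.22 m → arm 2.25 m, τ = 154 × 2.25 = 346.5 N·m counterclockwise.
Paint can: 8.89 × 9.81 = 87.21 N down at 1.18 m → arm 1.29 m, τ = 87.21 × 1.29 = 112.5 N·m counterclockwise.
Net moment of the loads = 696.4 N·m counterclockwise.
The upward force F acts at the left end, arm 2.47 m, giving F × 2.47 clockwise.
Setting net torque to zero: F × 2.47 = 696.4 → F = 696.4 / 2.47 = 282 N.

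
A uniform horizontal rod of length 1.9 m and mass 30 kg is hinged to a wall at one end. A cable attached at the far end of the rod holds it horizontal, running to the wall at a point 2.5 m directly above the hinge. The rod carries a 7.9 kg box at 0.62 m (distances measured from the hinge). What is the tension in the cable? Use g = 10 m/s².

T ≈ 221 N

Taking torques about the hinge:
Beam weight: 30 × 10 = 300 N down at 0.95 m → arm 0.95 m, τ = 300 × 0.95 = 285 N·m clockwise.
Box: 7.9 × 10 = 79 N down at 0.62 m → arm 0.62 m, τ = 79 × 0.62 = 48.98 N·m clockwise.
Total clockwise load moment = 334 N·m.
The cable tension T acts at 1.9 m; only its component perpendicular to the rod, T sinθ, produces torque. sinθ = h/√(h²+d²) = 2.5/√(2.5²+1.9²) = 0.7962.
Στ = 0 ⇒ T × 1.9 × 0.7962 = 334 ⇒ T = 334 / 1.513 = 221 N.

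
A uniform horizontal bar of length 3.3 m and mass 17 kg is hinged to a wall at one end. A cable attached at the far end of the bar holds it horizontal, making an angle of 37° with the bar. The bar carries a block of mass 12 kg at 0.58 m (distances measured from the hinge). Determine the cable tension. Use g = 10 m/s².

Sum moments about the hinge (the unknown hinge reaction has zero arm there).
Beam weight: 17 × 10 = 170 N down at 1.65 m → arm 1.65 m, τ = 170 × 1.65 = 280.5 N·m clockwise.
Block: 12 × 10 = 120 N down at 0.58 m → arm 0.58 m, τ = 120 × 0.58 = 69.6 N·m clockwise.
Total clockwise load moment = 350.1 N·m.
The cable tension T acts at 3.3 m; only its component perpendicular to the bar, T sinθ, produces torque. sin 37° = 0.6018.
Balancing moments: T × 3.3 × 0.6018 = 350.1, giving T = 350.1 / 1.986 = 176 N.

T ≈ 176 N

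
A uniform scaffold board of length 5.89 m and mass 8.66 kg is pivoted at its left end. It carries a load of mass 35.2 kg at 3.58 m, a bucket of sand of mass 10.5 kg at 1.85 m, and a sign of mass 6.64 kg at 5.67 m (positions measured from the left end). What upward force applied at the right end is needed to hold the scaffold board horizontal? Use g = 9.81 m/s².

F ≈ 347 N

Take moments about the left end.
Beam weight: 8.66 × 9.81 = 84.95 N down at 2.945 m → arm 2.945 m, τ = 84.95 × 2.945 = 250.2 N·m clockwise.
Load: 35.2 × 9.81 = 345.3 N down at 3.58 m → arm 3.58 m, τ = 345.3 × 3.58 = 1236 N·m clockwise.
Bucket of sand: 10.5 × 9.81 = 103 N down at 1.85 m → arm 1.85 m, τ = 103 × 1.85 = 190.6 N·m clockwise.
Sign: 6.64 × 9.81 = 65.14 N down at 5.67 m → arm 5.67 m, τ = 65.14 × 5.67 = 369.3 N·m clockwise.
Net moment of the loads = 2046 N·m clockwise.
The upward force F acts at the right end, arm 5.89 m, giving F × 5.89 counterclockwise.
Setting net torque to zero: F × 5.89 = 2046 → F = 2046 / 5.89 = 347 N.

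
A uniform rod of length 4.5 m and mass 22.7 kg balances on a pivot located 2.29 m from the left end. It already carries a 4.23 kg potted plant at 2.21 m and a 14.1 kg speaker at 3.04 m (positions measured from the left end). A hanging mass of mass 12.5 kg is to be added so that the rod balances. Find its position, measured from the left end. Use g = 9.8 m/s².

x ≈ 1.54 m from the left end

Taking torques about the pivot (at 2.29 m from the left end):
Beam weight: 22.7 × 9.8 = 222.5 N down at 2.25 m → arm 0.04 m, τ = 222.5 × 0.04 = 8.9 N·m counterclockwise.
Potted plant: 4.23 × 9.8 = 41.45 N down at 2.21 m → arm 0.08 m, τ = 41.45 × 0.08 = 3.316 N·m counterclockwise.
Speaker: 14.1 × 9.8 = 138.2 N down at 3.04 m → arm 0.75 m, τ = 138.2 × 0.75 = 103.6 N·m clockwise.
Net moment of existing loads = 91.38 N·m clockwise.
The hanging mass weighs 12.5 × 9.8 = 122.5 N and must supply an equal counterclockwise moment, so its lever arm about the pivot is 91.38 / 122.5 = 0.746 m.
That puts it at 2.29 − 0.746 = 1.54 m from the left end.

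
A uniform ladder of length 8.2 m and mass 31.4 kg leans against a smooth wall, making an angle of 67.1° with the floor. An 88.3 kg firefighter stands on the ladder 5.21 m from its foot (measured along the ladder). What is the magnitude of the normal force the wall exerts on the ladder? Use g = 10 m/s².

N_wall ≈ 303 N

Choose the foot of the ladder as the axis so the floor normal and friction both act there and drop out.
Ladder weight 31.4×10 = 314 N acts at 4.1 m along the ladder; its horizontal arm is 4.1·cos67.1° = 1.595 m → τ = 500.8 N·m clockwise.
Firefighter: 88.3×10 = 883 N at 5.21 m → arm 2.027 m → τ = 1790 N·m clockwise.
Wall normal N acts horizontally at the top; its moment arm is the height L sinθ = 8.2·sin67.1° = 7.554 m, counterclockwise.
For rotational equilibrium, N × 7.554 = 2291, so N = 303 N.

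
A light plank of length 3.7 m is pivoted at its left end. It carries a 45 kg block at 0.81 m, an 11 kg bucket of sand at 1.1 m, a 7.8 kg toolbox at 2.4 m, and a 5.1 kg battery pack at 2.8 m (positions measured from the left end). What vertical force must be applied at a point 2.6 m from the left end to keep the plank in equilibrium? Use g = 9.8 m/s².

Sum moments about the left end (the unknown pivot reaction has zero arm there).
Block: 45 × 9.8 = 441 N down at 0.81 m → arm 0.81 m, τ = 441 × 0.81 = 357.2 N·m clockwise.
Bucket of sand: 11 × 9.8 = 107.8 N down at 1.1 m → arm 1.1 m, τ = 107.8 × 1.1 = 118.6 N·m clockwise.
Toolbox: 7.8 × 9.8 = 76.44 N down at 2.4 m → arm 2.4 m, τ = 76.44 × 2.4 = 183.5 N·m clockwise.
Battery pack: 5.1 × 9.8 = 49.98 N down at 2.8 m → arm 2.8 m, τ = 49.98 × 2.8 = 139.9 N·m clockwise.
Net moment of the loads = 799.2 N·m clockwise.
The upward force F acts at a point 2.6 m from the left end, arm 2.6 m, giving F × 2.6 counterclockwise.
Setting net torque to zero: F × 2.6 = 799.2 → F = 799.2 / 2.6 = 307 N.

F ≈ 307 N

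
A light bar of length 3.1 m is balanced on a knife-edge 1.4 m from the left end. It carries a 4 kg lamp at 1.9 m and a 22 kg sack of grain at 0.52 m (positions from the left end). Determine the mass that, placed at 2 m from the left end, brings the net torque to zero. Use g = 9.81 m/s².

m ≈ 28.9 kg

About the knife-edge (at 1.4 m from the left end):
Lamp: 4 × 9.81 = 39.24 N down at 1.9 m → arm 0.5 m, τ = 39.24 × 0.5 = 19.62 N·m clockwise.
Sack of grain: 22 × 9.81 = 215.8 N down at 0.52 m → arm 0.88 m, τ = 215.8 × 0.88 = 189.9 N·m counterclockwise.
Net moment of known loads = 170.3 N·m counterclockwise.
An unknown mass m at 2 m has arm 0.6 m; its moment is m·g·0.6 clockwise.
Balancing moments: m × 9.81 × 0.6 = 170.3, giving m = 170.3 / (9.81 × 0.6) = 28.9 kg.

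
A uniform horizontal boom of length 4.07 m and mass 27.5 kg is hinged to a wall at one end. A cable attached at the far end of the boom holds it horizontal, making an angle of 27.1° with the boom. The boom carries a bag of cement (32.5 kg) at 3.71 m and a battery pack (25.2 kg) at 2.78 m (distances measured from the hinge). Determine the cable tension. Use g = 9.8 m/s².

T ≈ 1300 N

Sum moments about the hinge (the unknown hinge reaction has zero arm there).
Beam weight: 27.5 × 9.8 = 269.5 N down at 2.035 m → arm 2.035 m, τ = 269.5 × 2.035 = 548.4 N·m clockwise.
Bag of cement: 32.5 × 9.8 = 318.5 N down at 3.71 m → arm 3.71 m, τ = 318.5 × 3.71 = 1182 N·m clockwise.
Battery pack: 25.2 × 9.8 = 247 N down at 2.78 m → arm 2.78 m, τ = 247 × 2.78 = 686.7 N·m clockwise.
Total clockwise load moment = 2417 N·m.
The cable tension T acts at 4.07 m; only its component perpendicular to the boom, T sinθ, produces torque. sin 27.1° = 0.4555.
Setting net torque to zero: T × 4.07 × 0.4555 = 2417 → T = 2417 / 1.854 = 1300 N.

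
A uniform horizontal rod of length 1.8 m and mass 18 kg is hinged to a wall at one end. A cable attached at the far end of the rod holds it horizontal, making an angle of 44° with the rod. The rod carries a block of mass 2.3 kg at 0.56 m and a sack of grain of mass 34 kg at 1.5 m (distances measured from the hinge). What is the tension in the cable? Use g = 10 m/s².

Choose the hinge as the axis so the unknown hinge reaction has zero arm there.
Beam weight: 18 × 10 = 180 N down at 0.9 m → arm 0.9 m, τ = 180 × 0.9 = 162 N·m clockwise.
Block: 2.3 × 10 = 23 N down at 0.56 m → arm 0.56 m, τ = 23 × 0.56 = 12.88 N·m clockwise.
Sack of grain: 34 × 10 = 340 N down at 1.5 m → arm 1.5 m, τ = 340 × 1.5 = 510 N·m clockwise.
Total clockwise load moment = 684.9 N·m.
The cable tension T acts at 1.8 m; only its component perpendicular to the rod, T sinθ, produces torque. sin 44° = 0.6947.
For rotational equilibrium, T × 1.8 × 0.6947 = 684.9, so T = 684.9 / 1.25 = 548 N.

T ≈ 548 N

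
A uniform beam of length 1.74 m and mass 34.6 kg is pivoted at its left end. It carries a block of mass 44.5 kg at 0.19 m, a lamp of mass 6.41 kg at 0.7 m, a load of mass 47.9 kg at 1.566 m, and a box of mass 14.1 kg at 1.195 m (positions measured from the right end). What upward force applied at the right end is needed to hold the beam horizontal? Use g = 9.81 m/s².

F ≈ 686 N

Sum moments about the left end (the unknown pivot reaction has zero arm there).
Beam weight: 34.6 × 9.81 = 339.4 N down at 0.87 m → arm 0.87 m, τ = 339.4 × 0.87 = 295.3 N·m clockwise.
Block: 44.5 × 9.81 = 436.5 N down at 0.19 m → arm 1.55 m, τ = 436.5 × 1.55 = 676.6 N·m clockwise.
Lamp: 6.41 × 9.81 = 62.88 N down at 0.7 m → arm 1.04 m, τ = 62.88 × 1.04 = 65.4 N·m clockwise.
Load: 47.9 × 9.81 = 469.9 N down at 1.566 m → arm 0.174 m, τ = 469.9 × 0.174 = 81.76 N·m clockwise.
Box: 14.1 × 9.81 = 138.3 N down at 1.195 m → arm 0.545 m, τ = 138.3 × 0.545 = 75.37 N·m clockwise.
Net moment of the loads = 1194 N·m clockwise.
The upward force F acts at the right end, arm 1.74 m, giving F × 1.74 counterclockwise.
For rotational equilibrium, F × 1.74 = 1194, so F = 1194 / 1.74 = 686 N.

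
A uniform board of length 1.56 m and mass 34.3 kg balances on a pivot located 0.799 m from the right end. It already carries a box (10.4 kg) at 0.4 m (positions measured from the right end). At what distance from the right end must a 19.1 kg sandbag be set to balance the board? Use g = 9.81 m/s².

Choose the pivot (at 0.799 m from the right end) as the axis so the support reaction has zero arm there.
Beam weight: 34.3 × 9.81 = 336.5 N down at 0.78 m → arm 0.019 m, τ = 336.5 × 0.019 = 6.393 N·m clockwise.
Box: 10.4 × 9.81 = 102 N down at 0.4 m → arm 0.399 m, τ = 102 × 0.399 = 40.7 N·m clockwise.
Net moment of existing loads = 47.09 N·m clockwise.
The sandbag weighs 19.1 × 9.81 = 187.4 N and must supply an equal counterclockwise moment, so its lever arm about the pivot is 47.09 / 187.4 = 0.251 m.
That puts it at 0.799 + 0.251 = 1.05 m from the right end.

x ≈ 1.05 m from the right end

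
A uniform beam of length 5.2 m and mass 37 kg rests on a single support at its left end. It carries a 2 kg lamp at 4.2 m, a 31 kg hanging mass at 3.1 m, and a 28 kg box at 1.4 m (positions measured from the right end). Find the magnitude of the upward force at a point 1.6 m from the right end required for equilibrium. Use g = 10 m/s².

F ≈ 749 N

Take moments about the left end.
Beam weight: 37 × 10 = 370 N down at 2.6 m → arm 2.6 m, τ = 370 × 2.6 = 962 N·m clockwise.
Lamp: 2 × 10 = 20 N down at 4.2 m → arm 1 m, τ = 20 × 1 = 20 N·m clockwise.
Hanging mass: 31 × 10 = 310 N down at 3.1 m → arm 2.1 m, τ = 310 × 2.1 = 651 N·m clockwise.
Box: 28 × 10 = 280 N down at 1.4 m → arm 3.8 m, τ = 280 × 3.8 = 1064 N·m clockwise.
Net moment of the loads = 2697 N·m clockwise.
The upward force F acts at a point 1.6 m from the right end, arm 3.6 m, giving F × 3.6 counterclockwise.
For rotational equilibrium, F × 3.6 = 2697, so F = 2697 / 3.6 = 749 N.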